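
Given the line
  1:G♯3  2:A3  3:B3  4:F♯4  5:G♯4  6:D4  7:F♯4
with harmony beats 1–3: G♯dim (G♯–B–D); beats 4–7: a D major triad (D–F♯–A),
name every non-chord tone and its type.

The harmony at that moment is G♯ diminished triad (G♯, B, D); A3 is not a chord tone.
It is approached by step up from G♯3 and left by step up to B3.
Step in, step out in the same direction — a passing tone.
The harmony at that moment is D major triad (D, F♯, A); G♯4 is not a chord tone.
It is approached by step up from F♯4 and left by leap down to D4.
Step in, leap out — an escape tone.

A3 (beat 2) — passing tone; G♯4 (beat 5) — escape tone.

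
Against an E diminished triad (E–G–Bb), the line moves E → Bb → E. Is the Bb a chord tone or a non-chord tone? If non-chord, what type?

Chord tone (the fifth of E diminished triad).

E diminished triad contains E, G, Bb; Bb is the fifth, so it is a chord tone.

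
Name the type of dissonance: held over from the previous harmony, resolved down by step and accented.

Suspension.

Approach: by preparation — the pitch is first a chord tone, then held (tied or repeated) while the harmony changes under it. Departure: down by step. Metric position: strong.
A prepared dissonance that resolves downward by step — a suspension. (The same figure resolving upward would be a retardation.)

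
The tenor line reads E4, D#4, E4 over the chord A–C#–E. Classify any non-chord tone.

The harmony at that moment is A major triad (A, C#, E); D#4 is not a chord tone.
It is approached by step down from E4 and left by step up to E4.
Step away and step back to the same note — a neighbor tone (lower neighbor).

D#4 is a neighbor tone.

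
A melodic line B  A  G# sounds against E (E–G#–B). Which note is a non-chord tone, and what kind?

A is a passing tone.

The harmony at that moment is E major triad (E, G#, B); A is not a chord tone.
It is approached by step down from B and left by step down to G#.
Step in, step out in the same direction — a passing tone.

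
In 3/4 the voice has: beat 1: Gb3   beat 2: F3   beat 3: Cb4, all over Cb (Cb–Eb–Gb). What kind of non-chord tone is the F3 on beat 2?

Escape tone.

The harmony at that moment is Cb major triad (Cb, Eb, Gb); F3 is not a chord tone.
It is approached by step down from Gb3 and left by leap up to Cb4.
Step in, leap out, on a weak beat — an escape tone.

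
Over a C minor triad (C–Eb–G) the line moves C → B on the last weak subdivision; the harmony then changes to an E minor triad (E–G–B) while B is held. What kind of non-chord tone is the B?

B is an anticipation.

The harmony at that moment is C minor triad (C, Eb, G); B is not a chord tone.
It is approached by step down from C and then sustained as the same pitch into the next harmony.
Arriving early and becoming a chord tone when the harmony changes — an anticipation.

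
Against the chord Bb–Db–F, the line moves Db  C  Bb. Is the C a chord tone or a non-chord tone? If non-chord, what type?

The harmony at that moment is Bb minor triad (Bb, Db, F); C is not a chord tone.
It is approached by step down from Db and left by step down to Bb.
Step in, step out in the same direction — a passing tone.

Non-chord tone — a passing tone.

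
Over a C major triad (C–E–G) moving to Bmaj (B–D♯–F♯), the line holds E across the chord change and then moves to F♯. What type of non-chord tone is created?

E is a retardation.

The harmony at that moment is B major triad (B, D♯, F♯); E is not a chord tone.
It is held over (the same pitch as the preceding E) and left by step up to F♯.
Held over from the previous chord and resolving up by step — a retardation.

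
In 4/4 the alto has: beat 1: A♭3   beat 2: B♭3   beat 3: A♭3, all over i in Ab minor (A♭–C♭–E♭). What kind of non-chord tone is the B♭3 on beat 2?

Upper neighbor tone.

The harmony at that moment is A♭ minor triad (A♭, C♭, E♭); B♭3 is not a chord tone.
It is approached by step up from A♭3 and left by step down to A♭3.
Step away and step back to the same note — a neighbor tone (upper neighbor).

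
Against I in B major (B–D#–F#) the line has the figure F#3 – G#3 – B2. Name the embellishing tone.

The harmony at that moment is B major triad (B, D#, F#); G#3 is not a chord tone.
It is approached by step up from F#3 and left by leap down to B2.
Step in, leap out — an escape tone.

G#3 is an escape tone.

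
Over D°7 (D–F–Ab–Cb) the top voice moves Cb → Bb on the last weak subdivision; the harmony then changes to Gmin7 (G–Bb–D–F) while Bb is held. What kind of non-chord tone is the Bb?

The harmony at that moment is D diminished seventh chord (D, F, Ab, Cb); Bb is not a chord tone.
It is approached by step down from Cb and then sustained as the same pitch into the next harmony.
Arriving early and becoming a chord tone when the harmony changes — an anticipation.

Bb is an anticipation.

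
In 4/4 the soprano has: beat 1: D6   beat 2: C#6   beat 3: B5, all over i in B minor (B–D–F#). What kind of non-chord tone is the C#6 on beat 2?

The harmony at that moment is B minor triad (B, D, F#); C#6 is not a chord tone.
It is approached by step down from D6 and left by step down to B5.
Step in, step out in the same direction — a passing tone.

Passing tone.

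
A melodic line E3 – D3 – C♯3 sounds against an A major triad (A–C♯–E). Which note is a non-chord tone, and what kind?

The harmony at that moment is A major triad (A, C♯, E); D3 is not a chord tone.
It is approached by step down from E3 and left by step down to C♯3.
Step in, step out in the same direction — a passing tone.

D3 is a passing tone.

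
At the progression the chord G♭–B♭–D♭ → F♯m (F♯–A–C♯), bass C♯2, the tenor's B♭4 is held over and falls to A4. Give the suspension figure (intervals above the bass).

7–6 suspension.

At the second chord the bass is C♯2. The suspended B♭4 lies a seventh above the bass; after resolving down by step to A4, the interval above the bass becomes a sixth.
Suspension figures are named by those two intervals: 7–6.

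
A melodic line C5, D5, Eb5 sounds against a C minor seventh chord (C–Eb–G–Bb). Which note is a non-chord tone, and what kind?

The harmony at that moment is C minor seventh chord (C, Eb, G, Bb); D5 is not a chord tone.
It is approached by step up from C5 and left by step up to Eb5.
Step in, step out in the same direction — a passing tone.

D5 is a passing tone.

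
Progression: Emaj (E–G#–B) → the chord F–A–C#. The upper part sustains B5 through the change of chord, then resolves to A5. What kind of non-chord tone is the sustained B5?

The harmony at that moment is F augmented triad (F, A, C#); B5 is not a chord tone.
It is held over (the same pitch as the preceding B5) and left by step down to A5.
Held over from the previous chord and resolving down by step — a suspension.

B5 is a suspension.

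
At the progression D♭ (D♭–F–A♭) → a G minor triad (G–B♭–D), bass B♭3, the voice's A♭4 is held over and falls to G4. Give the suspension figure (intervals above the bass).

At the second chord the bass is B♭3. The suspended A♭4 lies a seventh above the bass; after resolving down by step to G4, the interval above the bass becomes a sixth.
Suspension figures are named by those two intervals: 7–6.

7–6 suspension.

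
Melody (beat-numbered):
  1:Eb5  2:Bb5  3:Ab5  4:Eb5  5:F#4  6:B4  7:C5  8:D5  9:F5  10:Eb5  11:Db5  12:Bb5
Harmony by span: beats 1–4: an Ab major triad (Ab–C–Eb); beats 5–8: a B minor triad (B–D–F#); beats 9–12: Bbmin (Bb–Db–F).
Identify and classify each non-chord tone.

Bb5 (beat 2) — appoggiatura; C5 (beat 7) — passing tone; Eb5 (beat 10) — passing tone.

The harmony at that moment is Ab major triad (Ab, C, Eb); Bb5 is not a chord tone.
It is approached by leap up from Eb5 and left by step down to Ab5.
Leap in, step out — an appoggiatura.
The harmony at that moment is B minor triad (B, D, F#); C5 is not a chord tone.
It is approached by step up from B4 and left by step up to D5.
Step in, step out in the same direction — a passing tone.
The harmony at that moment is Bb minor triad (Bb, Db, F); Eb5 is not a chord tone.
It is approached by step down from F5 and left by step down to Db5.
Step in, step out in the same direction — a passing tone.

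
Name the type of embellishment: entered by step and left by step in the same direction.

Passing tone.

Approach: by step. Departure: by step, continuing in the same direction.
Stepwise on both sides with no change of direction means the note fills in the space between two different chord tones — a passing tone. (Had it turned back to its starting note it would be a neighbor tone instead.)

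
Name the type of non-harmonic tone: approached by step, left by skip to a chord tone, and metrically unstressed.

Approach: by step. Departure: by leap. Metric position: weak.
Step in, leap out, from a weak position — an escape tone (échappée). (It is the mirror image of the appoggiatura, which leaps in and steps out on a strong beat.)

Escape tone.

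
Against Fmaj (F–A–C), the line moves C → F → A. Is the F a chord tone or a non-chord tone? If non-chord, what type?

F major triad contains F, A, C; F is the root, so it is a chord tone.

Chord tone (the root of F major triad).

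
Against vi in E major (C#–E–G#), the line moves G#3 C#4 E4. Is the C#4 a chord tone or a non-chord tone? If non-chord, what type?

Chord tone (the root of C# minor triad).

C# minor triad contains C#, E, G#; C# is the root, so it is a chord tone.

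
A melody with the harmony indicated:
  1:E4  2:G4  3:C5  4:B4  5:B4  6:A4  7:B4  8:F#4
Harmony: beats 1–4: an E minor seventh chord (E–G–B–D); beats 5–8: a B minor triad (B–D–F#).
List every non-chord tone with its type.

C5 (beat 3) — appoggiatura; A4 (beat 6) — neighbor tone.

The harmony at that moment is E minor seventh chord (E, G, B, D); C5 is not a chord tone.
It is approached by leap up from G4 and left by step down to B4.
Leap in, step out — an appoggiatura.
The harmony at that moment is B minor triad (B, D, F#); A4 is not a chord tone.
It is approached by step down from B4 and left by step up to B4.
Step away and step back to the same note — a neighbor tone (lower neighbor).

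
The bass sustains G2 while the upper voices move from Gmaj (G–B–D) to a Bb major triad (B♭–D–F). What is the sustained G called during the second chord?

Pedal tone (pedal point).

The harmony at that moment is B♭ major triad (B♭, D, F); G2 is not a chord tone.
It is held over (the same pitch as the preceding G2) and then sustained as the same pitch into the next harmony.
Sustained through a change of harmony — a pedal tone.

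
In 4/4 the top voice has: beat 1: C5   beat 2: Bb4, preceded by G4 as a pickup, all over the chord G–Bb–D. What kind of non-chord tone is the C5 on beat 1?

Appoggiatura.

The harmony at that moment is G minor triad (G, Bb, D); C5 is not a chord tone.
It is approached by leap up from G4 and left by step down to Bb4.
Leap in, step out, metrically accented — an appoggiatura.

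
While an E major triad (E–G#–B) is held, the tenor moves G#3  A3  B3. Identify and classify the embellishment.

A3 is a passing tone.

The harmony at that moment is E major triad (E, G#, B); A3 is not a chord tone.
It is approached by step up from G#3 and left by step up to B3.
Step in, step out in the same direction — a passing tone.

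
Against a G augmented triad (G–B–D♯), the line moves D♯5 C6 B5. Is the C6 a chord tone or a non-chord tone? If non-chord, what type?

The harmony at that moment is G augmented triad (G, B, D♯); C6 is not a chord tone.
It is approached by leap up from D♯5 and left by step down to B5.
Leap in, step out — an appoggiatura.

Non-chord tone — an appoggiatura.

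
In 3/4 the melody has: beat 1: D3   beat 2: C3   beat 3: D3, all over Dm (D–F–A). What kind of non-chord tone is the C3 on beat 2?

The harmony at that moment is D minor triad (D, F, A); C3 is not a chord tone.
It is approached by step down from D3 and left by step up to D3.
Step away and step back to the same note — a neighbor tone (lower neighbor).

Lower neighbor tone.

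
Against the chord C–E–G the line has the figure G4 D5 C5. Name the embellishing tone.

D5 is an appoggiatura.

The harmony at that moment is C major triad (C, E, G); D5 is not a chord tone.
It is approached by leap up from G4 and left by step down to C5.
Leap in, step out — an appoggiatura.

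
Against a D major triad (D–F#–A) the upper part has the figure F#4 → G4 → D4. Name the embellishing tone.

G4 is an escape tone.

The harmony at that moment is D major triad (D, F#, A); G4 is not a chord tone.
It is approached by step up from F#4 and left by leap down to D4.
Step in, leap out — an escape tone.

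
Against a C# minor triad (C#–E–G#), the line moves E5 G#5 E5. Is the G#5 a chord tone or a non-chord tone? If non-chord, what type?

Chord tone (the fifth of C# minor triad).

C# minor triad contains C#, E, G#; G# is the fifth, so it is a chord tone.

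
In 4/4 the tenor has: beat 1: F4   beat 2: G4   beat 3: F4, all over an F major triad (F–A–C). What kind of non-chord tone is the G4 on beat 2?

The harmony at that moment is F major triad (F, A, C); G4 is not a chord tone.
It is approached by step up from F4 and left by step down to F4.
Step away and step back to the same note — a neighbor tone (upper neighbor).

Upper neighbor tone.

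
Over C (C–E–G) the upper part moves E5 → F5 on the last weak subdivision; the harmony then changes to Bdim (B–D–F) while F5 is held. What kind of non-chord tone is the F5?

The harmony at that moment is C major triad (C, E, G); F5 is not a chord tone.
It is approached by step up from E5 and then sustained as the same pitch into the next harmony.
Arriving early and becoming a chord tone when the harmony changes — an anticipation.

F5 is an anticipation.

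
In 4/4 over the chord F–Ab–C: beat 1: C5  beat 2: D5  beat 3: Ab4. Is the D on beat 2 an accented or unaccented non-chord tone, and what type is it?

Unaccented escape tone.

The harmony at that moment is F minor triad (F, Ab, C); D5 is not a chord tone.
It is approached by step up from C5 and left by leap down to Ab4.
Step in, leap out — an escape tone.
It falls on a weak beat, so it is unaccented.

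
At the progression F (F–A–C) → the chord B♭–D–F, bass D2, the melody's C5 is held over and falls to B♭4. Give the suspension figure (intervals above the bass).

7–6 suspension.

At the second chord the bass is D2. The suspended C5 lies a seventh above the bass; after resolving down by step to B♭4, the interval above the bass becomes a sixth.
Suspension figures are named by those two intervals: 7–6.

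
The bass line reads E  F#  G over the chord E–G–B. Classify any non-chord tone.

F# is a passing tone.

The harmony at that moment is E minor triad (E, G, B); F# is not a chord tone.
It is approached by step up from E and left by step up to G.
Step in, step out in the same direction — a passing tone.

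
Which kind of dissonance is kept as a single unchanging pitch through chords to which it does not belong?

Approach: none. Departure: none — a single pitch is sustained while the chords change around it, passing through harmonies that do not contain it.
No melodic motion at all; the dissonance is created entirely by the moving harmonies against the stationary note — a pedal tone (pedal point).

Pedal tone.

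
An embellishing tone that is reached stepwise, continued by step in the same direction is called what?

Passing tone.

Approach: by step. Departure: by step, continuing in the same direction.
Stepwise on both sides with no change of direction means the note fills in the space between two different chord tones — a passing tone. (Had it turned back to its starting note it would be a neighbor tone instead.)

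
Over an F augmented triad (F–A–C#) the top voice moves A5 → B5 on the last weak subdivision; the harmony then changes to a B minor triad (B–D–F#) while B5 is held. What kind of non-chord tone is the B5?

The harmony at that moment is F augmented triad (F, A, C#); B5 is not a chord tone.
It is approached by step up from A5 and then sustained as the same pitch into the next harmony.
Arriving early and becoming a chord tone when the harmony changes — an anticipation.

B5 is an anticipation.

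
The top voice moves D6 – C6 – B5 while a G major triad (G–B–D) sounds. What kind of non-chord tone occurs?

The harmony at that moment is G major triad (G, B, D); C6 is not a chord tone.
It is approached by step down from D6 and left by step down to B5.
Step in, step out in the same direction — a passing tone.

C6 is a passing tone.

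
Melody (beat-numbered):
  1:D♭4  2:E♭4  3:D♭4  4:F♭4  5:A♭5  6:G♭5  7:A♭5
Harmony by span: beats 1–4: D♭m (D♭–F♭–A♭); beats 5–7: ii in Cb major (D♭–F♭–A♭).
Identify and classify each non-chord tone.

E♭4 (beat 2) — neighbor tone; G♭5 (beat 6) — neighbor tone.

The harmony at that moment is D♭ minor triad (D♭, F♭, A♭); E♭4 is not a chord tone.
It is approached by step up from D♭4 and left by step down to D♭4.
Step away and step back to the same note — a neighbor tone (upper neighbor).
The harmony at that moment is D♭ minor triad (D♭, F♭, A♭); G♭5 is not a chord tone.
It is approached by step down from A♭5 and left by step up to A♭5.
Step away and step back to the same note — a neighbor tone (lower neighbor).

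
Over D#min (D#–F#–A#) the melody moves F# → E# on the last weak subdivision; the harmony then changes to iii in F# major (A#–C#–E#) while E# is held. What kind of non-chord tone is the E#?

The harmony at that moment is D# minor triad (D#, F#, A#); E# is not a chord tone.
It is approached by step down from F# and then sustained as the same pitch into the next harmony.
Arriving early and becoming a chord tone when the harmony changes — an anticipation.

E# is an anticipation.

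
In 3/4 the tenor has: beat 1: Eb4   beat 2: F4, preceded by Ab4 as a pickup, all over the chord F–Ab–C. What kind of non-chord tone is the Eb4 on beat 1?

The harmony at that moment is F minor triad (F, Ab, C); Eb4 is not a chord tone.
It is approached by leap down from Ab4 and left by step up to F4.
Leap in, step out, metrically accented — an appoggiatura.

Appoggiatura.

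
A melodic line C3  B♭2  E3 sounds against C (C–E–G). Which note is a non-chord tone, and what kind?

The harmony at that moment is C major triad (C, E, G); B♭2 is not a chord tone.
It is approached by step down from C3 and left by leap up to E3.
Step in, leap out — an escape tone.

B♭2 is an escape tone.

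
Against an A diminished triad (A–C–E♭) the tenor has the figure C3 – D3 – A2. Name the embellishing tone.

D3 is an escape tone.

The harmony at that moment is A diminished triad (A, C, E♭); D3 is not a chord tone.
It is approached by step up from C3 and left by leap down to A2.
Step in, leap out — an escape tone.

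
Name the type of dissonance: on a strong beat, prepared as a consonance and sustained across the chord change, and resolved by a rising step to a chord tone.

Retardation.

Approach: by preparation — the pitch is first a chord tone, then held (tied or repeated) while the harmony changes under it. Departure: up by step. Metric position: strong.
A prepared dissonance that resolves upward by step — a retardation. (The same figure resolving downward would be a suspension.)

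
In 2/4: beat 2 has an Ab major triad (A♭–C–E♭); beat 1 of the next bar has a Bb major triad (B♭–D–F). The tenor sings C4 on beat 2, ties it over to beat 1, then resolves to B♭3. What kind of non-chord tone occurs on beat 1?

Suspension.

The harmony at that moment is B♭ major triad (B♭, D, F); C4 is not a chord tone.
It is held over (the same pitch as the preceding C4) and left by step down to B♭3.
Held over from the previous chord and resolving down by step — a suspension.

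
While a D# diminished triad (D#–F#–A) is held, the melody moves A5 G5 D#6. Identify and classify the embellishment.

G5 is an escape tone.

The harmony at that moment is D# diminished triad (D#, F#, A); G5 is not a chord tone.
It is approached by step down from A5 and left by leap up to D#6.
Step in, leap out — an escape tone.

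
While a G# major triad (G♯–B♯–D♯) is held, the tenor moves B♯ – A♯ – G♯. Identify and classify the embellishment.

The harmony at that moment is G♯ major triad (G♯, B♯, D♯); A♯ is not a chord tone.
It is approached by step down from B♯ and left by step down to G♯.
Step in, step out in the same direction — a passing tone.

A♯ is a passing tone.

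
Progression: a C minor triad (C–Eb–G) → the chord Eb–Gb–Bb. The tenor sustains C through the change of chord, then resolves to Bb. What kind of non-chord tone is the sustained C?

The harmony at that moment is Eb minor triad (Eb, Gb, Bb); C is not a chord tone.
It is held over (the same pitch as the preceding C) and left by step down to Bb.
Held over from the previous chord and resolving down by step — a suspension.

C is a suspension.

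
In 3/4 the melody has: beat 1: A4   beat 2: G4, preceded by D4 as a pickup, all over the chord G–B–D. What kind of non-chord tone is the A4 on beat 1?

Appoggiatura.

The harmony at that moment is G major triad (G, B, D); A4 is not a chord tone.
It is approached by leap up from D4 and left by step down to G4.
Leap in, step out, metrically accented — an appoggiatura.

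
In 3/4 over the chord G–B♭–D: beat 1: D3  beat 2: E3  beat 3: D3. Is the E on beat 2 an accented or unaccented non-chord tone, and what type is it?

The harmony at that moment is G minor triad (G, B♭, D); E3 is not a chord tone.
It is approached by step up from D3 and left by step down to D3.
Step away and step back to the same note — a neighbor tone (upper neighbor).
It falls on a weak beat, so it is unaccented.

Unaccented neighbor tone.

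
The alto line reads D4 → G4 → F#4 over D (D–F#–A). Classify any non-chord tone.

G4 is an appoggiatura.

The harmony at that moment is D major triad (D, F#, A); G4 is not a chord tone.
It is approached by leap up from D4 and left by step down to F#4.
Leap in, step out — an appoggiatura.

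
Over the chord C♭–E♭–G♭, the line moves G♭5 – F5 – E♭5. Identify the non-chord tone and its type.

F5 is a passing tone.

The harmony at that moment is C♭ major triad (C♭, E♭, G♭); F5 is not a chord tone.
It is approached by step down from G♭5 and left by step down to E♭5.
Step in, step out in the same direction — a passing tone.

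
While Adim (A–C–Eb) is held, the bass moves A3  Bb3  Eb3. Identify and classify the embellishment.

The harmony at that moment is A diminished triad (A, C, Eb); Bb3 is not a chord tone.
It is approached by step up from A3 and left by leap down to Eb3.
Step in, leap out — an escape tone.

Bb3 is an escape tone.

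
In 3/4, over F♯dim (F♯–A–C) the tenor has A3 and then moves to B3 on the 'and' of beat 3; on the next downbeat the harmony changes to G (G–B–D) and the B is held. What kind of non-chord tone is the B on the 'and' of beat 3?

The harmony at that moment is F♯ diminished triad (F♯, A, C); B3 is not a chord tone.
It is approached by step up from A3 and then sustained as the same pitch into the next harmony.
Arriving early and becoming a chord tone when the harmony changes — an anticipation.

Anticipation.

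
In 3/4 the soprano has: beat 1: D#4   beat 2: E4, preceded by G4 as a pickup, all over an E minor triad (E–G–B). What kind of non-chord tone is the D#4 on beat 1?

The harmony at that moment is E minor triad (E, G, B); D#4 is not a chord tone.
It is approached by leap down from G4 and left by step up to E4.
Leap in, step out, metrically accented — an appoggiatura.

Appoggiatura.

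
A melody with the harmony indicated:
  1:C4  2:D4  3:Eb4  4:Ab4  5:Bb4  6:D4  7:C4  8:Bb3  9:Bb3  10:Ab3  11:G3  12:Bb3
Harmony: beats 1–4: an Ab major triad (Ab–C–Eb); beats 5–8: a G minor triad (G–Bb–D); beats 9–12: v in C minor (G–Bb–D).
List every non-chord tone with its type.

The harmony at that moment is Ab major triad (Ab, C, Eb); D4 is not a chord tone.
It is approached by step up from C4 and left by step up to Eb4.
Step in, step out in the same direction — a passing tone.
The harmony at that moment is G minor triad (G, Bb, D); C4 is not a chord tone.
It is approached by step down from D4 and left by step down to Bb3.
Step in, step out in the same direction — a passing tone.
The harmony at that moment is G minor triad (G, Bb, D); Ab3 is not a chord tone.
It is approached by step down from Bb3 and left by step down to G3.
Step in, step out in the same direction — a passing tone.

D4 (beat 2) — passing tone; C4 (beat 7) — passing tone; Ab3 (beat 10) — passing tone.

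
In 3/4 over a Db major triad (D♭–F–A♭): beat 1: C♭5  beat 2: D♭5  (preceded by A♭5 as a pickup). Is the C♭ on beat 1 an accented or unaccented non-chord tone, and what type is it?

The harmony at that moment is D♭ major triad (D♭, F, A♭); C♭5 is not a chord tone.
It is approached by leap down from A♭5 and left by step up to D♭5.
Leap in, step out — an appoggiatura.
It falls on the downbeat, so it is accented.

Accented appoggiatura.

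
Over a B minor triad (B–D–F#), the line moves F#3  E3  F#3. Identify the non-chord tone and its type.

E3 is a neighbor tone.

The harmony at that moment is B minor triad (B, D, F#); E3 is not a chord tone.
It is approached by step down from F#3 and left by step up to F#3.
Step away and step back to the same note — a neighbor tone (lower neighbor).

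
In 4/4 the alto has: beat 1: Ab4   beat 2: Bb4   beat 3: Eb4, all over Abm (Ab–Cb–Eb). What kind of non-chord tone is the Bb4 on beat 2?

The harmony at that moment is Ab minor triad (Ab, Cb, Eb); Bb4 is not a chord tone.
It is approached by step up from Ab4 and left by leap down to Eb4.
Step in, leap out, on a weak beat — an escape tone.

Escape tone.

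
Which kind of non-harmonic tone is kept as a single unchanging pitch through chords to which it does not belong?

Approach: none. Departure: none — a single pitch is sustained while the chords change around it, passing through harmonies that do not contain it.
No melodic motion at all; the dissonance is created entirely by the moving harmonies against the stationary note — a pedal tone (pedal point).

Pedal tone.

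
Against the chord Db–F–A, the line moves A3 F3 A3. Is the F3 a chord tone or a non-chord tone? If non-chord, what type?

Chord tone (the third of Db augmented triad).

Db augmented triad contains Db, F, A; F is the third, so it is a chord tone.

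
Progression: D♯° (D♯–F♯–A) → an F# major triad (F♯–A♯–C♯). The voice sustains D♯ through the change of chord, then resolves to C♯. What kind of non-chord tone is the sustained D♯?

The harmony at that moment is F♯ major triad (F♯, A♯, C♯); D♯ is not a chord tone.
It is held over (the same pitch as the preceding D♯) and left by step down to C♯.
Held over from the previous chord and resolving down by step — a suspension.

D♯ is a suspension.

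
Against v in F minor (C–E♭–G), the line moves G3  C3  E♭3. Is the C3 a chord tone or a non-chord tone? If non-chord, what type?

C minor triad contains C, E♭, G; C is the root, so it is a chord tone.

Chord tone (the root of C minor triad).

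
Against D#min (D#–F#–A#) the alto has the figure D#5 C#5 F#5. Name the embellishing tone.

The harmony at that moment is D# minor triad (D#, F#, A#); C#5 is not a chord tone.
It is approached by step down from D#5 and left by leap up to F#5.
Step in, leap out — an escape tone.

C#5 is an escape tone.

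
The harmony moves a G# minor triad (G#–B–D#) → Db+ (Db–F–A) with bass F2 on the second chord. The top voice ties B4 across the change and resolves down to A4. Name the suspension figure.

At the second chord the bass is F2. The suspended B4 lies a fourth above the bass; after resolving down by step to A4, the interval above the bass becomes a third.
Suspension figures are named by those two intervals: 4–3.

4–3 suspension.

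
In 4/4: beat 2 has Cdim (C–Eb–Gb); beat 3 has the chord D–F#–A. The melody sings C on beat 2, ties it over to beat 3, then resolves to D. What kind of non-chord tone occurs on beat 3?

The harmony at that moment is D major triad (D, F#, A); C is not a chord tone.
It is held over (the same pitch as the preceding C) and left by step up to D.
Held over from the previous chord and resolving up by step — a retardation.

Retardation.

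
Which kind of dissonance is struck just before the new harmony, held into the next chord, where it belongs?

Approach: ahead of the chord change (typically by step), so it is dissonant against the current harmony. Departure: none — the same pitch is restated or held and is a chord tone of the new harmony.
Dissonant first, consonant once the harmony catches up: the note simply arrives early — an anticipation. (The reverse timing, consonant first and dissonant after the change, would be a suspension or retardation.)

Anticipation.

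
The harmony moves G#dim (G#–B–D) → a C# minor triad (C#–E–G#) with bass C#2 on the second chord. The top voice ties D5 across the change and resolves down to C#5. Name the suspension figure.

At the second chord the bass is C#2. The suspended D5 lies a ninth above the bass; after resolving down by step to C#5, the interval above the bass becomes an octave.
Suspension figures are named by those two intervals: 9–8.

9–8 suspension.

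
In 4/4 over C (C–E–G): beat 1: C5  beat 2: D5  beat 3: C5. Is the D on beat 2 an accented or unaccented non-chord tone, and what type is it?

The harmony at that moment is C major triad (C, E, G); D5 is not a chord tone.
It is approached by step up from C5 and left by step down to C5.
Step away and step back to the same note — a neighbor tone (upper neighbor).
It falls on a weak beat, so it is unaccented.

Unaccented neighbor tone.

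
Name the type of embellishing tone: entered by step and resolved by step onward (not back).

Passing tone.

Approach: by step. Departure: by step, continuing in the same direction.
Stepwise on both sides with no change of direction means the note fills in the space between two different chord tones — a passing tone. (Had it turned back to its starting note it would be a neighbor tone instead.)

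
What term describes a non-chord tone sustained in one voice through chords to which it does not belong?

Approach: none. Departure: none — a single pitch is sustained while the chords change around it, passing through harmonies that do not contain it.
No melodic motion at all; the dissonance is created entirely by the moving harmonies against the stationary note — a pedal tone (pedal point).

Pedal tone.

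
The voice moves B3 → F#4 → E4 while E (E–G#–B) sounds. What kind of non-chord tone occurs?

The harmony at that moment is E major triad (E, G#, B); F#4 is not a chord tone.
It is approached by leap up from B3 and left by step down to E4.
Leap in, step out — an appoggiatura.

F#4 is an appoggiatura.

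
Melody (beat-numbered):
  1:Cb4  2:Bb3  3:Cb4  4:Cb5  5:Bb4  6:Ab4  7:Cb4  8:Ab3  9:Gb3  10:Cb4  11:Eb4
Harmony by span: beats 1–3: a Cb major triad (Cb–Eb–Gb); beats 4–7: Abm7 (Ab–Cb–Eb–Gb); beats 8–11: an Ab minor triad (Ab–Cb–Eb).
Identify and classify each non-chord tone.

The harmony at that moment is Cb major triad (Cb, Eb, Gb); Bb3 is not a chord tone.
It is approached by step down from Cb4 and left by step up to Cb4.
Step away and step back to the same note — a neighbor tone (lower neighbor).
The harmony at that moment is Ab minor seventh chord (Ab, Cb, Eb, Gb); Bb4 is not a chord tone.
It is approached by step down from Cb5 and left by step down to Ab4.
Step in, step out in the same direction — a passing tone.
The harmony at that moment is Ab minor triad (Ab, Cb, Eb); Gb3 is not a chord tone.
It is approached by step down from Ab3 and left by leap up to Cb4.
Step in, leap out — an escape tone.

Bb3 (beat 2) — neighbor tone; Bb4 (beat 5) — passing tone; Gb3 (beat 9) — escape tone.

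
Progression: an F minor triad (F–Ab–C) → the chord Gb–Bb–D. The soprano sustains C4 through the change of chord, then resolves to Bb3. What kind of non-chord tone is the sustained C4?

C4 is a suspension.

The harmony at that moment is Gb augmented triad (Gb, Bb, D); C4 is not a chord tone.
It is held over (the same pitch as the preceding C4) and left by step down to Bb3.
Held over from the previous chord and resolving down by step — a suspension.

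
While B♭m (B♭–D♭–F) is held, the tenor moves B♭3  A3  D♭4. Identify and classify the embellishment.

A3 is an escape tone.

The harmony at that moment is B♭ minor triad (B♭, D♭, F); A3 is not a chord tone.
It is approached by step down from B♭3 and left by leap up to D♭4.
Step in, leap out — an escape tone.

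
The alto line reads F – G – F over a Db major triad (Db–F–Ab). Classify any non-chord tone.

The harmony at that moment is Db major triad (Db, F, Ab); G is not a chord tone.
It is approached by step up from F and left by step down to F.
Step away and step back to the same note — a neighbor tone (upper neighbor).

G is a neighbor tone.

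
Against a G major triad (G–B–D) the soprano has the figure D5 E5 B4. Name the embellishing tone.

E5 is an escape tone.

The harmony at that moment is G major triad (G, B, D); E5 is not a chord tone.
It is approached by step up from D5 and left by leap down to B4.
Step in, leap out — an escape tone.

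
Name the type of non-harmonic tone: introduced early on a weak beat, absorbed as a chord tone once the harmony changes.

Approach: ahead of the chord change (typically by step), so it is dissonant against the current harmony. Departure: none — the same pitch is restated or held and is a chord tone of the new harmony.
Dissonant first, consonant once the harmony catches up: the note simply arrives early — an anticipation. (The reverse timing, consonant first and dissonant after the change, would be a suspension or retardation.)

Anticipation.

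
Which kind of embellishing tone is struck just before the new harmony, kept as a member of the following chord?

Anticipation.

Approach: ahead of the chord change (typically by step), so it is dissonant against the current harmony. Departure: none — the same pitch is restated or held and is a chord tone of the new harmony.
Dissonant first, consonant once the harmony catches up: the note simply arrives early — an anticipation. (The reverse timing, consonant first and dissonant after the change, would be a suspension or retardation.)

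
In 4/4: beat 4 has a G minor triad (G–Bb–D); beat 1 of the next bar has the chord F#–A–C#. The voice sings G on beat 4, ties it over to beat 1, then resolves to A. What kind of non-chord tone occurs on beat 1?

The harmony at that moment is F# minor triad (F#, A, C#); G is not a chord tone.
It is held over (the same pitch as the preceding G) and left by step up to A.
Held over from the previous chord and resolving up by step — a retardation.

Retardation.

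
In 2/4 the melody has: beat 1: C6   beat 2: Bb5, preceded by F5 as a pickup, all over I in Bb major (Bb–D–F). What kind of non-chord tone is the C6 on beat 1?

Appoggiatura.

The harmony at that moment is Bb major triad (Bb, D, F); C6 is not a chord tone.
It is approached by leap up from F5 and left by step down to Bb5.
Leap in, step out, metrically accented — an appoggiatura.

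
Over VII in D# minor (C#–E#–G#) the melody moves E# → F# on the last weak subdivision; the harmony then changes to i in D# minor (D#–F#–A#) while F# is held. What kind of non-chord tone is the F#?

The harmony at that moment is C# major triad (C#, E#, G#); F# is not a chord tone.
It is approached by step up from E# and then sustained as the same pitch into the next harmony.
Arriving early and becoming a chord tone when the harmony changes — an anticipation.

F# is an anticipation.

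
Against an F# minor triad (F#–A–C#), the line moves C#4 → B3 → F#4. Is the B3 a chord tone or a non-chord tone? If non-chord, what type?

The harmony at that moment is F# minor triad (F#, A, C#); B3 is not a chord tone.
It is approached by step down from C#4 and left by leap up to F#4.
Step in, leap out — an escape tone.

Non-chord tone — an escape tone.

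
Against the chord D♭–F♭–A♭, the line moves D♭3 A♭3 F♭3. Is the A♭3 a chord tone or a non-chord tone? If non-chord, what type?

Db minor triad contains D♭, F♭, A♭; A♭ is the fifth, so it is a chord tone.

Chord tone (the fifth of Db minor triad).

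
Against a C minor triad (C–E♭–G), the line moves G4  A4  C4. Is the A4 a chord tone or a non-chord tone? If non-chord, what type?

Non-chord tone — an escape tone.

The harmony at that moment is C minor triad (C, E♭, G); A4 is not a chord tone.
It is approached by step up from G4 and left by leap down to C4.
Step in, leap out — an escape tone.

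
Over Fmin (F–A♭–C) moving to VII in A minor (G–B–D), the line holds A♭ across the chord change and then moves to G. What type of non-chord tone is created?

A♭ is a suspension.

The harmony at that moment is G major triad (G, B, D); A♭ is not a chord tone.
It is held over (the same pitch as the preceding A♭) and left by step down to G.
Held over from the previous chord and resolving down by step — a suspension.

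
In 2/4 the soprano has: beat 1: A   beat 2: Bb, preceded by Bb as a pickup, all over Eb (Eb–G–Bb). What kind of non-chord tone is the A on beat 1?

The harmony at that moment is Eb major triad (Eb, G, Bb); A is not a chord tone.
It is approached by step down from Bb and left by step up to Bb.
Step away and step back to the same note — a neighbor tone (lower neighbor).

Lower neighbor tone.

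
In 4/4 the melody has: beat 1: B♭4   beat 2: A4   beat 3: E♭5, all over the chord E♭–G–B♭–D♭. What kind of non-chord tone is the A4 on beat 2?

Escape tone.

The harmony at that moment is E♭ dominant seventh chord (E♭, G, B♭, D♭); A4 is not a chord tone.
It is approached by step down from B♭4 and left by leap up to E♭5.
Step in, leap out, on a weak beat — an escape tone.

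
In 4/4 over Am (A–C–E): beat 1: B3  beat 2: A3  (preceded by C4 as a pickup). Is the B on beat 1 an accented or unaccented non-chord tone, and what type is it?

The harmony at that moment is A minor triad (A, C, E); B3 is not a chord tone.
It is approached by step down from C4 and left by step down to A3.
Step in, step out in the same direction — a passing tone.
It falls on the downbeat, so it is accented.

Accented passing tone.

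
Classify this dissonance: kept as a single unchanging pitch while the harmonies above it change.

Approach: none. Departure: none — a single pitch is sustained while the chords change around it, passing through harmonies that do not contain it.
No melodic motion at all; the dissonance is created entirely by the moving harmonies against the stationary note — a pedal tone (pedal point).

Pedal tone.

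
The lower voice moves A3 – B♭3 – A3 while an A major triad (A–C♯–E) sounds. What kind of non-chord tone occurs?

The harmony at that moment is A major triad (A, C♯, E); B♭3 is not a chord tone.
It is approached by step up from A3 and left by step down to A3.
Step away and step back to the same note — a neighbor tone (upper neighbor).

B♭3 is a neighbor tone.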